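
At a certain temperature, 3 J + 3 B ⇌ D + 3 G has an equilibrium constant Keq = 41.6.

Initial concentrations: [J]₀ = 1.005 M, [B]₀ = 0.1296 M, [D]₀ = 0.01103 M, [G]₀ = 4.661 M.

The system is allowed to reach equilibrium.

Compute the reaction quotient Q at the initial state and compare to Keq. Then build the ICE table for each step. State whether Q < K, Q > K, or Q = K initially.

Q₀ = 505.5; Q > K (proceeds reverse)

Q₀ = 505.5 vs Keq = 41.6 ⇒ Q>K, reverse
Step 1:
                    J           B           D           G
  I             1.005      0.1296     0.01103       4.661
  C           0.02771     0.02771   -0.009237    -0.02771
  E             1.033      0.1573    0.001793       4.633
  solve Keq expr → x = -0.009237; check Q = 41.6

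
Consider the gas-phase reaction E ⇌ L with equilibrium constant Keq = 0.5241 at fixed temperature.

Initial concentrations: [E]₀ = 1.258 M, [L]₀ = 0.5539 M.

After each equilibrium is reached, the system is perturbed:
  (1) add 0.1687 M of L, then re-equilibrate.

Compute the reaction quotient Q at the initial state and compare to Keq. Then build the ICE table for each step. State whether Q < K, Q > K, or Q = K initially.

Q₀ = 0.4403 vs Keq = 0.5241 ⇒ Q<K, forward
Step 1:
                    E           L
  init          1.258      0.5539
  Δ          -0.06917     0.06917
  eq            1.189      0.6231
  solve Keq expr → x = 0.06917; check Q = 0.5241
Then add 0.1687 M of L.
Step 2:
                    E           L
  init          1.189      0.7918
  Δ            0.1107     -0.1107
  eq              1.3      0.6811
  solve Keq expr → x = -0.1107; check Q = 0.5241

Q₀ = 0.4403; Q < K (proceeds forward)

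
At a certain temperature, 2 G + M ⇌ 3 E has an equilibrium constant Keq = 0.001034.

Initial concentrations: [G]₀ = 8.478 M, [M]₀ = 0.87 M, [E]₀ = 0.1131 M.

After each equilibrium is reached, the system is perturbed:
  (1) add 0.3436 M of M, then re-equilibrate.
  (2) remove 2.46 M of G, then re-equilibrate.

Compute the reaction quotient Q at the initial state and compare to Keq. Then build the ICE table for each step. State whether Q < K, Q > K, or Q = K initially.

Q₀ = 2.3136e-05 vs Keq = 0.001034 ⇒ Q<K, forward
Step 1:
                   G          M          E
  Initial      8.478       0.87     0.1131
  Change      -0.179   -0.08951     0.2685
  Equil        8.299     0.7805     0.3816
  solve Keq expr → x = 0.08951; check Q = 0.001034
Then add 0.3436 M of M.
Step 2:
                   G          M          E
  Initial      8.299      1.124     0.3816
  Change    -0.03087   -0.01543     0.0463
  Equil        8.268      1.109     0.4279
  solve Keq expr → x = 0.01543; check Q = 0.001034
Then remove 2.46 M of G.
Step 3:
                   G          M          E
  Initial      5.808      1.109     0.4279
  Change     0.05648    0.02824   -0.08471
  Equil        5.865      1.137     0.3432
  solve Keq expr → x = -0.02824; check Q = 0.001034

Q₀ = 2.3136e-05; Q < K (proceeds forward)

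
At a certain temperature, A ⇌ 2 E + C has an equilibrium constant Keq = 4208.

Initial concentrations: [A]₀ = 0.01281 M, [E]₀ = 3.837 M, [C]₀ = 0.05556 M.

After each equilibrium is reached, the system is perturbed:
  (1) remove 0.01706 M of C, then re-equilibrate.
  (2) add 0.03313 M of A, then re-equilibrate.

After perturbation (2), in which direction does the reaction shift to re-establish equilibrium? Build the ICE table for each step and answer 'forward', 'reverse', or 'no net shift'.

Direction: forward

Q₀ = 63.86 vs Keq = 4208 ⇒ Q<K, forward
Step 1:
                  A         E         C
  I         0.01281     3.837   0.05556
  C        -0.01257   0.02514   0.01257
  E       2.4150e-04     3.862   0.06813
  solve Keq expr → x = 0.01257; check Q = 4208
Then remove 0.01706 M of C.
Step 2:
                  A         E         C
  I       2.4150e-04     3.862   0.05107
  C       -6.0248e-05 1.2050e-04 6.0248e-05
  E       1.8125e-04     3.862   0.05113
  solve Keq expr → x = 6.0248e-05; check Q = 4208
Then add 0.03313 M of A.
Step 3:
                  A         E         C
  I         0.03331     3.862   0.05113
  C          -0.033   0.06601     0.033
  E       3.0852e-04     3.928   0.08413
  solve Keq expr → x = 0.033; check Q = 4208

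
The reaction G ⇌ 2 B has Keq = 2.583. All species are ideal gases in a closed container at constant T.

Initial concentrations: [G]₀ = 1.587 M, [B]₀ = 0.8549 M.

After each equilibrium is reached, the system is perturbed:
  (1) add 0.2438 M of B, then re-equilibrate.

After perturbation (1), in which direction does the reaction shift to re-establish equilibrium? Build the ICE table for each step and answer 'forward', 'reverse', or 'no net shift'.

Direction: reverse

Q₀ = 0.4605 vs Keq = 2.583 ⇒ Q<K, forward
Step 1:
                  G         B
  init        1.587    0.8549
  Δ          -0.435    0.8701
  eq          1.152     1.725
  solve Keq expr → x = 0.435; check Q = 2.583
Then add 0.2438 M of B.
Step 2:
                  G         B
  init        1.152     1.969
  Δ         0.08915   -0.1783
  eq          1.241      1.79
  solve Keq expr → x = -0.08915; check Q = 2.583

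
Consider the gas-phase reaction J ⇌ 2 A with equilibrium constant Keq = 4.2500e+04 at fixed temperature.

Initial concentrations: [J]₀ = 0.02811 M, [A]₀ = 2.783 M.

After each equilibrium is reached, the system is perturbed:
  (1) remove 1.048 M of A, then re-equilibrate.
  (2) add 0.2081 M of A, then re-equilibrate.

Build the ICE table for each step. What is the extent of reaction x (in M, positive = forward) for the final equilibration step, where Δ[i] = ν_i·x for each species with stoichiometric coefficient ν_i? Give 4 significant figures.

x = -1.8555e-05 M

Q₀ = 275.5 vs Keq = 4.2500e+04 ⇒ Q<K, forward
Step 1:
                  J         A
  init      0.02811     2.783
  Δ        -0.02792   0.05584
  eq      1.8962e-04     2.839
  solve Keq expr → x = 0.02792; check Q = 4.2500e+04
Then remove 1.048 M of A.
Step 2:
                  J         A
  init    1.8962e-04     1.791
  Δ       -1.1414e-04 2.2829e-04
  eq      7.5481e-05     1.791
  solve Keq expr → x = 1.1414e-04; check Q = 4.2500e+04
Then add 0.2081 M of A.
Step 3:
                  J         A
  init    7.5481e-05     1.999
  Δ       1.8555e-05 -3.7111e-05
  eq      9.4036e-05     1.999
  solve Keq expr → x = -1.8555e-05; check Q = 4.2500e+04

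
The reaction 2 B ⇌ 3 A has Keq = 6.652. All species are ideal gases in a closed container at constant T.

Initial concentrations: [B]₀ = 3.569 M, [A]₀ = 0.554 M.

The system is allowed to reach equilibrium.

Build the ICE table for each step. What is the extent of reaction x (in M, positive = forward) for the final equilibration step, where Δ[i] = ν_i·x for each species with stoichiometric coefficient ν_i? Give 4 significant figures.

Q₀ = 0.01335 vs Keq = 6.652 ⇒ Q<K, forward
Step 1:
                   B          A
  init         3.569      0.554
  Δ             -1.6        2.4
  eq           1.969      2.954
  solve Keq expr → x = 0.8001; check Q = 6.652

x = 0.8001 M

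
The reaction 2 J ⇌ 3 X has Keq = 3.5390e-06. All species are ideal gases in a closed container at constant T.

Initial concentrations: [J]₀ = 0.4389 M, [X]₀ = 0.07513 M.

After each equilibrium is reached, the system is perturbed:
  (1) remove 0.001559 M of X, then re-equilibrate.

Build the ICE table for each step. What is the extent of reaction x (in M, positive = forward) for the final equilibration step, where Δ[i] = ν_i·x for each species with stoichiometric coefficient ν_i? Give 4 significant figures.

Q₀ = 0.002201 vs Keq = 3.5390e-06 ⇒ Q>K, reverse
Step 1:
                    J           X
  init         0.4389     0.07513
  Δ           0.04383    -0.06575
  eq           0.4827    0.009378
  solve Keq expr → x = -0.02192; check Q = 3.5390e-06
Then remove 0.001559 M of X.
Step 2:
                    J           X
  init         0.4827    0.007819
  Δ          -0.00103    0.001546
  eq           0.4817    0.009364
  solve Keq expr → x = 5.1522e-04; check Q = 3.5390e-06

x = 5.1522e-04 M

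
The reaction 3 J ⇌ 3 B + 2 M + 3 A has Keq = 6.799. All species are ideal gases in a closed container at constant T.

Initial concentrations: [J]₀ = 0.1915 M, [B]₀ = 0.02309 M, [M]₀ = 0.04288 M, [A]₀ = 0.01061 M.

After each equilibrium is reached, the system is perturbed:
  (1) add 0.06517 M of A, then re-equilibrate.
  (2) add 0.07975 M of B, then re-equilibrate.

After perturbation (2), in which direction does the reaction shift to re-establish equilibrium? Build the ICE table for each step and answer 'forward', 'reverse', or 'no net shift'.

Direction: reverse

Q₀ = 3.8496e-12 vs Keq = 6.799 ⇒ Q<K, forward
Step 1:
                   J          B          M          A
  init        0.1915    0.02309    0.04288    0.01061
  Δ           -0.185      0.185     0.1233      0.185
  eq        0.006496     0.2081     0.1662     0.1956
  solve Keq expr → x = 0.06167; check Q = 6.799
Then add 0.06517 M of A.
Step 2:
                   J          B          M          A
  init      0.006496     0.2081     0.1662     0.2608
  Δ         0.001972  -0.001972  -0.001315  -0.001972
  eq        0.008468     0.2061     0.1649     0.2588
  solve Keq expr → x = -6.5740e-04; check Q = 6.799
Then add 0.07975 M of B.
Step 3:
                   J          B          M          A
  init      0.008468     0.2859     0.1649     0.2588
  Δ         0.002933  -0.002933  -0.001955  -0.002933
  eq          0.0114     0.2829     0.1629     0.2559
  solve Keq expr → x = -9.7768e-04; check Q = 6.799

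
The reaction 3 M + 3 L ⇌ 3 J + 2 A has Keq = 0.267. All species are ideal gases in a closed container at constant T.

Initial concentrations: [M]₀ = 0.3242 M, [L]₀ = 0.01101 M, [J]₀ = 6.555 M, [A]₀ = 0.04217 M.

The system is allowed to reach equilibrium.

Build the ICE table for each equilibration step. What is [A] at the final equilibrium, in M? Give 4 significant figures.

Q₀ = 1.1013e+07 vs Keq = 0.267 ⇒ Q>K, reverse
Step 1:
                  M         L         J         A
  Initial    0.3242   0.01101     6.555   0.04217
  Change    0.06303   0.06303  -0.06303  -0.04202
  Equil      0.3872   0.07404     6.492 1.5164e-04
  solve Keq expr → x = -0.02101; check Q = 0.267

[A]_eq = 1.5164e-04 M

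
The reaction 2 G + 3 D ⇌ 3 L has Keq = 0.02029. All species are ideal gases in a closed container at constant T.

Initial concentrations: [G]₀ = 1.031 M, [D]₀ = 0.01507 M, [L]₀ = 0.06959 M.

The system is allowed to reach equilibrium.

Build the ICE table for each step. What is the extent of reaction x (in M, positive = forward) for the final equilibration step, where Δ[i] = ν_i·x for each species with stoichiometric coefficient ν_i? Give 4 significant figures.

x = -0.01695 M

Q₀ = 92.64 vs Keq = 0.02029 ⇒ Q>K, reverse
Step 1:
                  G         D         L
  Initial     1.031   0.01507   0.06959
  Change     0.0339   0.05084  -0.05084
  Equil       1.065   0.06591   0.01875
  solve Keq expr → x = -0.01695; check Q = 0.02029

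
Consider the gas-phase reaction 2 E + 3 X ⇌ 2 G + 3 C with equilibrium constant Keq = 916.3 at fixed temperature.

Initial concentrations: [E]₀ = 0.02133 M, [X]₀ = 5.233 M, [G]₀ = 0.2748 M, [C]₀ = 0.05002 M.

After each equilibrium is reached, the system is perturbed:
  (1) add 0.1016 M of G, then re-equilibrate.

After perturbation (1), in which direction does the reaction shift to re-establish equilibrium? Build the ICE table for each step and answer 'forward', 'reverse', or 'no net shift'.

Direction: reverse

Q₀ = 1.4495e-04 vs Keq = 916.3 ⇒ Q<K, forward
Step 1:
                   E          X          G          C
  init       0.02133      5.233     0.2748    0.05002
  Δ         -0.02131   -0.03197    0.02131    0.03197
  eq      1.9360e-05      5.201     0.2961    0.08199
  solve Keq expr → x = 0.01066; check Q = 916.3
Then add 0.1016 M of G.
Step 2:
                   E          X          G          C
  init    1.9360e-05      5.201     0.3977    0.08199
  Δ       6.6375e-06 9.9563e-06 -6.6375e-06 -9.9563e-06
  eq      2.5998e-05      5.201     0.3977    0.08198
  solve Keq expr → x = -3.3188e-06; check Q = 916.3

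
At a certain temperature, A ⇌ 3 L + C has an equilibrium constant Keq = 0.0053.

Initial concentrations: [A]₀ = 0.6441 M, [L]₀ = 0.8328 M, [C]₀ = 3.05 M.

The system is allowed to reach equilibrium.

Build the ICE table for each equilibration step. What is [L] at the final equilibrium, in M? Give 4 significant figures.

[L]_eq = 0.1185 M

Q₀ = 2.735 vs Keq = 0.0053 ⇒ Q>K, reverse
Step 1:
                  A         L         C
  I          0.6441    0.8328      3.05
  C          0.2381   -0.7143   -0.2381
  E          0.8822    0.1185     2.812
  solve Keq expr → x = -0.2381; check Q = 0.0053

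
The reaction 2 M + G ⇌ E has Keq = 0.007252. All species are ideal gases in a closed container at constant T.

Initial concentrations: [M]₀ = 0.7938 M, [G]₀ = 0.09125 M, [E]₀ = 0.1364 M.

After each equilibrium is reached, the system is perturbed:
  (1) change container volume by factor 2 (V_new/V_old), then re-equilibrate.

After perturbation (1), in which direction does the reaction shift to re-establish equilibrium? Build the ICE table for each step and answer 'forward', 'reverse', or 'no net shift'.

Direction: reverse

Q₀ = 2.372 vs Keq = 0.007252 ⇒ Q>K, reverse
Step 1:
                    M           G           E
  init         0.7938     0.09125      0.1364
  Δ            0.2691      0.1346     -0.1346
  eq            1.063      0.2258     0.00185
  solve Keq expr → x = -0.1346; check Q = 0.007252
Then change container volume by factor 2 (V_new/V_old).
Step 2:
                    M           G           E
  init         0.5315      0.1129  9.2499e-04
  Δ          0.001382  6.9111e-04 -6.9111e-04
  eq           0.5328      0.1136  2.3387e-04
  solve Keq expr → x = -6.9111e-04; check Q = 0.007252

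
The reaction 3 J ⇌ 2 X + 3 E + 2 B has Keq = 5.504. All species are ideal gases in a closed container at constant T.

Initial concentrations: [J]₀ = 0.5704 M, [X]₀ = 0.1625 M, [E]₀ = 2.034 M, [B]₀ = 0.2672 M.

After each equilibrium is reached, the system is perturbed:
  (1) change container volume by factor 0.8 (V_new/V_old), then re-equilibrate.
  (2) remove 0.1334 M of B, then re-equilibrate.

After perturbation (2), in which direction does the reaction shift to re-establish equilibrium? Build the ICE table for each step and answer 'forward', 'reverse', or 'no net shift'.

Direction: forward

Q₀ = 0.08549 vs Keq = 5.504 ⇒ Q<K, forward
Step 1:
                    J           X           E           B
  init         0.5704      0.1625       2.034      0.2672
  Δ           -0.2333      0.1556      0.2333      0.1556
  eq           0.3371      0.3181       2.267      0.4228
  solve Keq expr → x = 0.07778; check Q = 5.504
Then change container volume by factor 0.8 (V_new/V_old).
Step 2:
                    J           X           E           B
  init         0.4213      0.3976       2.834      0.5285
  Δ           0.06432    -0.04288    -0.06432    -0.04288
  eq           0.4856      0.3547        2.77      0.4856
  solve Keq expr → x = -0.02144; check Q = 5.504
Then remove 0.1334 M of B.
Step 3:
                    J           X           E           B
  init         0.4856      0.3547        2.77      0.3522
  Δ          -0.04341     0.02894     0.04341     0.02894
  eq           0.4422      0.3836       2.813      0.3811
  solve Keq expr → x = 0.01447; check Q = 5.504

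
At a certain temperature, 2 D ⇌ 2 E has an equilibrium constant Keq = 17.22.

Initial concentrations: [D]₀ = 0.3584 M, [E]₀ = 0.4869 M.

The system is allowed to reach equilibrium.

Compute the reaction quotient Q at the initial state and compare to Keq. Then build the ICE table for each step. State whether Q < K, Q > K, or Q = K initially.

Q₀ = 1.846; Q < K (proceeds forward)

Q₀ = 1.846 vs Keq = 17.22 ⇒ Q<K, forward
Step 1:
                  D         E
  Initial    0.3584    0.4869
  Change    -0.1943    0.1943
  Equil      0.1641    0.6812
  solve Keq expr → x = 0.09713; check Q = 17.22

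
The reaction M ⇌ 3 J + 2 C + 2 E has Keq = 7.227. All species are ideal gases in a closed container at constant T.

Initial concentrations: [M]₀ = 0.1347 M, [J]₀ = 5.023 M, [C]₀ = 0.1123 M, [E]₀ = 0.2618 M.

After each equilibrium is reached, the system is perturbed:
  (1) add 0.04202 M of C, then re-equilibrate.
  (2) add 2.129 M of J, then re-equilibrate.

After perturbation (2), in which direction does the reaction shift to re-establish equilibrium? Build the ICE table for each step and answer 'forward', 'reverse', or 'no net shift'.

Q₀ = 0.8132 vs Keq = 7.227 ⇒ Q<K, forward
Step 1:
                  M         J         C         E
  Initial    0.1347     5.023    0.1123    0.2618
  Change   -0.04342    0.1303   0.08684   0.08684
  Equil     0.09128     5.153    0.1991    0.3486
  solve Keq expr → x = 0.04342; check Q = 7.227
Then add 0.04202 M of C.
Step 2:
                  M         J         C         E
  Initial   0.09128     5.153    0.2412    0.3486
  Change   0.009286  -0.02786  -0.01857  -0.01857
  Equil      0.1006     5.125    0.2226    0.3301
  solve Keq expr → x = -0.009286; check Q = 7.227
Then add 2.129 M of J.
Step 3:
                  M         J         C         E
  Initial    0.1006     7.254    0.2226    0.3301
  Change    0.02396  -0.07188  -0.04792  -0.04792
  Equil      0.1245     7.183    0.1747    0.2821
  solve Keq expr → x = -0.02396; check Q = 7.227

Direction: reverse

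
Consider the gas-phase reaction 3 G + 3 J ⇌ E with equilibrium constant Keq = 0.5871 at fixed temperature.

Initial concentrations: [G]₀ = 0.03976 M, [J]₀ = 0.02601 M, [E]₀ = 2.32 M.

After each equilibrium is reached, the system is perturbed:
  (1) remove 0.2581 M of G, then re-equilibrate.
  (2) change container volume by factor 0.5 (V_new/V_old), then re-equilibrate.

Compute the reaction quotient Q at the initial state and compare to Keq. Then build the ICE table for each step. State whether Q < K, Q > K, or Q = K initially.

Q₀ = 2.0976e+09; Q > K (proceeds reverse)

Q₀ = 2.0976e+09 vs Keq = 0.5871 ⇒ Q>K, reverse
Step 1:
                  G         J         E
  Initial   0.03976   0.02601      2.32
  Change      1.186     1.186   -0.3953
  Equil       1.226     1.212     1.925
  solve Keq expr → x = -0.3953; check Q = 0.5871
Then remove 0.2581 M of G.
Step 2:
                  G         J         E
  Initial    0.9676     1.212     1.925
  Change     0.1305    0.1305  -0.04351
  Equil       1.098     1.342     1.881
  solve Keq expr → x = -0.04351; check Q = 0.5871
Then change container volume by factor 0.5 (V_new/V_old).
Step 3:
                  G         J         E
  Initial     2.196     2.685     3.762
  Change     -1.036    -1.036    0.3454
  Equil        1.16     1.649     4.108
  solve Keq expr → x = 0.3454; check Q = 0.5871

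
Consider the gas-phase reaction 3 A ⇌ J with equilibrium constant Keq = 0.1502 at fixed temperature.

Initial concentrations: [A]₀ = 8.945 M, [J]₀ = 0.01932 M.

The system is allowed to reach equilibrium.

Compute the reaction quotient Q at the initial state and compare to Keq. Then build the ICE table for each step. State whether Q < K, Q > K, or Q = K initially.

Q₀ = 2.6994e-05 vs Keq = 0.1502 ⇒ Q<K, forward
Step 1:
                   A          J
  Initial      8.945    0.01932
  Change      -6.503      2.168
  Equil        2.442      2.187
  solve Keq expr → x = 2.168; check Q = 0.1502

Q₀ = 2.6994e-05; Q < K (proceeds forward)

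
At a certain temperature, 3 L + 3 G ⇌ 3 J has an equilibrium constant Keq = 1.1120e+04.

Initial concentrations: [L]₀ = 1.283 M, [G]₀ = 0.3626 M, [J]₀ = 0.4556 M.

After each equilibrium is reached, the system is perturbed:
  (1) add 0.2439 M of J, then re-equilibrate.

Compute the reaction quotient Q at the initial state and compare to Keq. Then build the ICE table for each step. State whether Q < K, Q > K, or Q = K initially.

Q₀ = 0.9393 vs Keq = 1.1120e+04 ⇒ Q<K, forward
Step 1:
                  L         G         J
  Initial     1.283    0.3626    0.4556
  Change     -0.326    -0.326     0.326
  Equil       0.957   0.03659    0.7816
  solve Keq expr → x = 0.1087; check Q = 1.1120e+04
Then add 0.2439 M of J.
Step 2:
                  L         G         J
  Initial     0.957   0.03659     1.026
  Change    0.01042   0.01042  -0.01042
  Equil      0.9674   0.04701     1.015
  solve Keq expr → x = -0.003473; check Q = 1.1120e+04

Q₀ = 0.9393; Q < K (proceeds forward)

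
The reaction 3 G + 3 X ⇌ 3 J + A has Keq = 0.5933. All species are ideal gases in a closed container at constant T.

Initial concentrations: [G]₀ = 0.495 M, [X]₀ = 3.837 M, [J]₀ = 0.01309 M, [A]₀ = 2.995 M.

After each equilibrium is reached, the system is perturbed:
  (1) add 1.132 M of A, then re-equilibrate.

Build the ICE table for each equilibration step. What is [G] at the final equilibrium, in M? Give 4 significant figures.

[G]_eq = 0.1796 M

Q₀ = 9.8045e-07 vs Keq = 0.5933 ⇒ Q<K, forward
Step 1:
                   G          X          J          A
  I            0.495      3.837    0.01309      2.995
  C          -0.3269    -0.3269     0.3269      0.109
  E           0.1681       3.51       0.34      3.104
  solve Keq expr → x = 0.109; check Q = 0.5933
Then add 1.132 M of A.
Step 2:
                   G          X          J          A
  I           0.1681       3.51       0.34      4.236
  C          0.01144    0.01144   -0.01144  -0.003815
  E           0.1796      3.522     0.3285      4.232
  solve Keq expr → x = -0.003815; check Q = 0.5933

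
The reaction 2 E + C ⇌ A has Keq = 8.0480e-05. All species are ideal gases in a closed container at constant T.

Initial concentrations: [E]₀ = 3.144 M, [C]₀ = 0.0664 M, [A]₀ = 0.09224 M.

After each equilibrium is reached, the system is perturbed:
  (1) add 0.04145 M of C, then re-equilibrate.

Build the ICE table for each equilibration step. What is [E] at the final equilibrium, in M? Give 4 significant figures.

Q₀ = 0.1405 vs Keq = 8.0480e-05 ⇒ Q>K, reverse
Step 1:
                  E         C         A
  Initial     3.144    0.0664   0.09224
  Change     0.1842    0.0921   -0.0921
  Equil       3.328    0.1585 1.4130e-04
  solve Keq expr → x = -0.0921; check Q = 8.0480e-05
Then add 0.04145 M of C.
Step 2:
                  E         C         A
  Initial     3.328    0.1999 1.4130e-04
  Change  -7.3821e-05 -3.6911e-05 3.6911e-05
  Equil       3.328    0.1999 1.7821e-04
  solve Keq expr → x = 3.6911e-05; check Q = 8.0480e-05

[E]_eq = 3.328 M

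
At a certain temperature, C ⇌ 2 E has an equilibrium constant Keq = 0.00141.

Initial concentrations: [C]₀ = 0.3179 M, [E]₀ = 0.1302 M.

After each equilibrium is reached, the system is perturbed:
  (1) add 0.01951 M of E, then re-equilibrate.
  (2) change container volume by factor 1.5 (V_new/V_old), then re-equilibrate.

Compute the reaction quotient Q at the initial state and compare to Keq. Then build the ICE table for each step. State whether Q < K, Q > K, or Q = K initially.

Q₀ = 0.05333 vs Keq = 0.00141 ⇒ Q>K, reverse
Step 1:
                  C         E
  I          0.3179    0.1302
  C         0.05366   -0.1073
  E          0.3716   0.02289
  solve Keq expr → x = -0.05366; check Q = 0.00141
Then add 0.01951 M of E.
Step 2:
                  C         E
  I          0.3716    0.0424
  C        0.009608  -0.01922
  E          0.3812   0.02318
  solve Keq expr → x = -0.009608; check Q = 0.00141
Then change container volume by factor 1.5 (V_new/V_old).
Step 3:
                  C         E
  I          0.2541   0.01546
  C       -0.001705   0.00341
  E          0.2524   0.01887
  solve Keq expr → x = 0.001705; check Q = 0.00141

Q₀ = 0.05333; Q > K (proceeds reverse)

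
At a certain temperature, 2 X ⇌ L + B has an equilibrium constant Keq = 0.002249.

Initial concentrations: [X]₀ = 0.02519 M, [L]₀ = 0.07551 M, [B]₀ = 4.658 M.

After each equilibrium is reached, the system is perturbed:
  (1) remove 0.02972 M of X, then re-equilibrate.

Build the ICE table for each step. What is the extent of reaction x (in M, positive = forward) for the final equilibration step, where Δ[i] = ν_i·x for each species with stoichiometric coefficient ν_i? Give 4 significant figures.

Q₀ = 554.3 vs Keq = 0.002249 ⇒ Q>K, reverse
Step 1:
                    X           L           B
  Initial     0.02519     0.07551       4.658
  Change        0.151    -0.07549    -0.07549
  Equil        0.1762  1.5233e-05       4.583
  solve Keq expr → x = -0.07549; check Q = 0.002249
Then remove 0.02972 M of X.
Step 2:
                    X           L           B
  Initial      0.1465  1.5233e-05       4.583
  Change   9.4093e-06 -4.7046e-06 -4.7046e-06
  Equil        0.1465  1.0529e-05       4.583
  solve Keq expr → x = -4.7046e-06; check Q = 0.002249

x = -4.7046e-06 M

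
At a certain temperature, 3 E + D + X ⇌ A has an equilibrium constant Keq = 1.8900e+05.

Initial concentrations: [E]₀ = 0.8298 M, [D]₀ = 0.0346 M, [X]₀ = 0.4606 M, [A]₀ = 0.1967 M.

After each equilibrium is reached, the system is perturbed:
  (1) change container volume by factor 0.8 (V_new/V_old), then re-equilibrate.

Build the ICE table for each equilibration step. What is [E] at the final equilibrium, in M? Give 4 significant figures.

Q₀ = 21.6 vs Keq = 1.8900e+05 ⇒ Q<K, forward
Step 1:
                  E         D         X         A
  I          0.8298    0.0346    0.4606    0.1967
  C         -0.1038  -0.03459  -0.03459   0.03459
  E           0.726 7.5064e-06     0.426    0.2313
  solve Keq expr → x = 0.03459; check Q = 1.8900e+05
Then change container volume by factor 0.8 (V_new/V_old).
Step 2:
                  E         D         X         A
  I          0.9075 9.3830e-06    0.5325    0.2891
  C       -1.6618e-05 -5.5394e-06 -5.5394e-06 5.5394e-06
  E          0.9075 3.8436e-06    0.5325    0.2891
  solve Keq expr → x = 5.5394e-06; check Q = 1.8900e+05

[E]_eq = 0.9075 M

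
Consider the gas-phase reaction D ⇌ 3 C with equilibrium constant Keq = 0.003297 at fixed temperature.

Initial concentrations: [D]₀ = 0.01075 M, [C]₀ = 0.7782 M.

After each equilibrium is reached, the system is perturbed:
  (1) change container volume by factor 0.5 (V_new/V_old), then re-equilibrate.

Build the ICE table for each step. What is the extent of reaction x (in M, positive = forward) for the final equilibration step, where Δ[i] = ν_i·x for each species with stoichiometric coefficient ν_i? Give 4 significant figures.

x = -0.02221 M

Q₀ = 43.84 vs Keq = 0.003297 ⇒ Q>K, reverse
Step 1:
                  D         C
  I         0.01075    0.7782
  C          0.2286   -0.6858
  E          0.2393   0.09241
  solve Keq expr → x = -0.2286; check Q = 0.003297
Then change container volume by factor 0.5 (V_new/V_old).
Step 2:
                  D         C
  I          0.4787    0.1848
  C         0.02221  -0.06662
  E          0.5009    0.1182
  solve Keq expr → x = -0.02221; check Q = 0.003297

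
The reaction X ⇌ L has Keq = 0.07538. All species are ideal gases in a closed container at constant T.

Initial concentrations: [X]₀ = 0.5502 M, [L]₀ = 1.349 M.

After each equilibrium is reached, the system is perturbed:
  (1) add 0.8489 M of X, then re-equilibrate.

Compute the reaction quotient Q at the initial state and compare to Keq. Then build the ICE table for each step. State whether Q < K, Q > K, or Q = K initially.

Q₀ = 2.452 vs Keq = 0.07538 ⇒ Q>K, reverse
Step 1:
                  X         L
  I          0.5502     1.349
  C           1.216    -1.216
  E           1.766    0.1331
  solve Keq expr → x = -1.216; check Q = 0.07538
Then add 0.8489 M of X.
Step 2:
                  X         L
  I           2.615    0.1331
  C         -0.0595    0.0595
  E           2.555    0.1926
  solve Keq expr → x = 0.0595; check Q = 0.07538

Q₀ = 2.452; Q > K (proceeds reverse)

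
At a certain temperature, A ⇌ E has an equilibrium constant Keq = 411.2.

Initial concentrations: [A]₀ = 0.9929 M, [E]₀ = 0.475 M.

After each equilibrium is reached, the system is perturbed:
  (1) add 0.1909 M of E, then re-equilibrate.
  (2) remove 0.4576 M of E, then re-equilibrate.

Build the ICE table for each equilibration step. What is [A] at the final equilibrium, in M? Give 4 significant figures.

Q₀ = 0.4784 vs Keq = 411.2 ⇒ Q<K, forward
Step 1:
                    A           E
  init         0.9929       0.475
  Δ           -0.9893      0.9893
  eq         0.003561       1.464
  solve Keq expr → x = 0.9893; check Q = 411.2
Then add 0.1909 M of E.
Step 2:
                    A           E
  init       0.003561       1.655
  Δ        4.6312e-04 -4.6312e-04
  eq         0.004024       1.655
  solve Keq expr → x = -4.6312e-04; check Q = 411.2
Then remove 0.4576 M of E.
Step 3:
                    A           E
  init       0.004024       1.197
  Δ          -0.00111     0.00111
  eq         0.002914       1.198
  solve Keq expr → x = 0.00111; check Q = 411.2

[A]_eq = 0.002914 M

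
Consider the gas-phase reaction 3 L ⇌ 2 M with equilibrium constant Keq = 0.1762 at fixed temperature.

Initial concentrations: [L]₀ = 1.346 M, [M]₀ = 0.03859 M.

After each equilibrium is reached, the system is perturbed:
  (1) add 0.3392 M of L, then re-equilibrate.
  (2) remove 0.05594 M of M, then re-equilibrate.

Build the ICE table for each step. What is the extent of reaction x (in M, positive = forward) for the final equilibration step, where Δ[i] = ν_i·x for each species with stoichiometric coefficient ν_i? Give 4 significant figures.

Q₀ = 6.1068e-04 vs Keq = 0.1762 ⇒ Q<K, forward
Step 1:
                   L          M
  init         1.346    0.03859
  Δ          -0.4638     0.3092
  eq          0.8822     0.3478
  solve Keq expr → x = 0.1546; check Q = 0.1762
Then add 0.3392 M of L.
Step 2:
                   L          M
  init         1.221     0.3478
  Δ          -0.1634      0.109
  eq           1.058     0.4568
  solve Keq expr → x = 0.05448; check Q = 0.1762
Then remove 0.05594 M of M.
Step 3:
                   L          M
  init         1.058     0.4008
  Δ         -0.04278    0.02852
  eq           1.015     0.4293
  solve Keq expr → x = 0.01426; check Q = 0.1762

x = 0.01426 M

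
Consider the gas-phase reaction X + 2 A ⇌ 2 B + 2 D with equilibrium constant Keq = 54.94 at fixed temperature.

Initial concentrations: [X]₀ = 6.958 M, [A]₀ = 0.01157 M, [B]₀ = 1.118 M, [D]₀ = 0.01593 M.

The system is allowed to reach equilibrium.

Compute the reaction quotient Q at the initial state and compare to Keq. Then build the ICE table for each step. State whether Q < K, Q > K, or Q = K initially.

Q₀ = 0.3405; Q < K (proceeds forward)

Q₀ = 0.3405 vs Keq = 54.94 ⇒ Q<K, forward
Step 1:
                    X           A           B           D
  I             6.958     0.01157       1.118     0.01593
  C         -0.005035    -0.01007     0.01007     0.01007
  E             6.953    0.001501       1.128       0.026
  solve Keq expr → x = 0.005035; check Q = 54.94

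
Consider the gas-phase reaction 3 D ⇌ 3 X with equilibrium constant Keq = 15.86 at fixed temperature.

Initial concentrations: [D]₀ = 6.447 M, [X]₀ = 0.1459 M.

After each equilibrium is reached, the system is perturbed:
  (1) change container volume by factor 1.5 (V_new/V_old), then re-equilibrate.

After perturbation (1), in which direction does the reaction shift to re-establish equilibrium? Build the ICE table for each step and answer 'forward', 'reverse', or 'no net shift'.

Direction: no net shift

Q₀ = 1.1590e-05 vs Keq = 15.86 ⇒ Q<K, forward
Step 1:
                  D         X
  Initial     6.447    0.1459
  Change      -4.57      4.57
  Equil       1.877     4.716
  solve Keq expr → x = 1.523; check Q = 15.86
Then change container volume by factor 1.5 (V_new/V_old).
Step 2:
                  D         X
  Initial     1.251     3.144
  Change          0         0
  Equil       1.251     3.144
  solve Keq expr → x = 0; check Q = 15.86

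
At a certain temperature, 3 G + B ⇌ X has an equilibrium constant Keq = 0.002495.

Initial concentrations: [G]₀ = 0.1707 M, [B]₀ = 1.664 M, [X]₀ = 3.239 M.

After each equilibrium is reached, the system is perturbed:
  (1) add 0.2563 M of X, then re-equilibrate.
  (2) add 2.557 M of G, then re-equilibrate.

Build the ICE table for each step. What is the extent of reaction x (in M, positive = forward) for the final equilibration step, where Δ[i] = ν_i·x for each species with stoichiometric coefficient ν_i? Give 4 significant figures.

x = 0.5419 M

Q₀ = 391.3 vs Keq = 0.002495 ⇒ Q>K, reverse
Step 1:
                   G          B          X
  I           0.1707      1.664      3.239
  C            5.357      1.786     -1.786
  E            5.527       3.45      1.453
  solve Keq expr → x = -1.786; check Q = 0.002495
Then add 0.2563 M of X.
Step 2:
                   G          B          X
  I            5.527       3.45       1.71
  C           0.1962    0.06539   -0.06539
  E            5.724      3.515      1.644
  solve Keq expr → x = -0.06539; check Q = 0.002495
Then add 2.557 M of G.
Step 3:
                   G          B          X
  I            8.281      3.515      1.644
  C           -1.626    -0.5419     0.5419
  E            6.655      2.973      2.186
  solve Keq expr → x = 0.5419; check Q = 0.002495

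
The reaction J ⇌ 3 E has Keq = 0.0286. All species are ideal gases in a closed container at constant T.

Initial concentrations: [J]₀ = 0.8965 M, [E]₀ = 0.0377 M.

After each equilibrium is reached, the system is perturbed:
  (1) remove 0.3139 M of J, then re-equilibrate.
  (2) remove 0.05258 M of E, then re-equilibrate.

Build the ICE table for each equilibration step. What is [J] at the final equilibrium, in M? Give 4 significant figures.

Q₀ = 5.9769e-05 vs Keq = 0.0286 ⇒ Q<K, forward
Step 1:
                    J           E
  Initial      0.8965      0.0377
  Change     -0.08261      0.2478
  Equil        0.8139      0.2855
  solve Keq expr → x = 0.08261; check Q = 0.0286
Then remove 0.3139 M of J.
Step 2:
                    J           E
  Initial         0.5      0.2855
  Change      0.01354    -0.04063
  Equil        0.5135      0.2449
  solve Keq expr → x = -0.01354; check Q = 0.0286
Then remove 0.05258 M of E.
Step 3:
                    J           E
  Initial      0.5135      0.1923
  Change     -0.01664     0.04991
  Equil        0.4969      0.2422
  solve Keq expr → x = 0.01664; check Q = 0.0286

[J]_eq = 0.4969 M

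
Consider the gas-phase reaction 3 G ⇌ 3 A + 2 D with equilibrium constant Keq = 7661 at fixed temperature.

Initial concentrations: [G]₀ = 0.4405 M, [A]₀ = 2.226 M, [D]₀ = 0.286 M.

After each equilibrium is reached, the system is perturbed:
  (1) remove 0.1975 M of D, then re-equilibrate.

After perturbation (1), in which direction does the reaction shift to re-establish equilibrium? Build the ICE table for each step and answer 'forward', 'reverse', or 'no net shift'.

Direction: forward

Q₀ = 10.56 vs Keq = 7661 ⇒ Q<K, forward
Step 1:
                    G           A           D
  init         0.4405       2.226       0.286
  Δ           -0.3555      0.3555       0.237
  eq            0.085       2.581       0.523
  solve Keq expr → x = 0.1185; check Q = 7661
Then remove 0.1975 M of D.
Step 2:
                    G           A           D
  init          0.085       2.581      0.3255
  Δ          -0.02078     0.02078     0.01385
  eq          0.06422       2.602      0.3394
  solve Keq expr → x = 0.006927; check Q = 7661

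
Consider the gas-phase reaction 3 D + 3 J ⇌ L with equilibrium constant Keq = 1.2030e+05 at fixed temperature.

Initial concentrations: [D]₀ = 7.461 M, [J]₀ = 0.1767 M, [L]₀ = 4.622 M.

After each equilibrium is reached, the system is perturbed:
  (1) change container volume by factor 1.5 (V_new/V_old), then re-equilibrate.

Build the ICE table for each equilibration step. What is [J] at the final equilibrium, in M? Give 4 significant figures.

Q₀ = 2.017 vs Keq = 1.2030e+05 ⇒ Q<K, forward
Step 1:
                   D          J          L
  Initial      7.461     0.1767      4.622
  Change     -0.1721    -0.1721    0.05735
  Equil        7.289   0.004648      4.679
  solve Keq expr → x = 0.05735; check Q = 1.2030e+05
Then change container volume by factor 1.5 (V_new/V_old).
Step 2:
                   D          J          L
  Initial      4.859   0.003099       3.12
  Change    0.002988   0.002988 -9.9595e-04
  Equil        4.862   0.006087      3.119
  solve Keq expr → x = -9.9595e-04; check Q = 1.2030e+05

[J]_eq = 0.006087 M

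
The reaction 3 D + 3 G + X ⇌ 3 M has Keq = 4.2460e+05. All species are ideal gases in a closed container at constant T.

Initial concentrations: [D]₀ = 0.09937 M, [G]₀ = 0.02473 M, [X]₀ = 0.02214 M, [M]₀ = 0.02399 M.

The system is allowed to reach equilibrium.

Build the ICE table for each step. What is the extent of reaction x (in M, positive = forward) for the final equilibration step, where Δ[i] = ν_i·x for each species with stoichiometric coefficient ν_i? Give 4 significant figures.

x = 0.00256 M

Q₀ = 4.2022e+04 vs Keq = 4.2460e+05 ⇒ Q<K, forward
Step 1:
                  D         G         X         M
  init      0.09937   0.02473   0.02214   0.02399
  Δ        -0.00768  -0.00768  -0.00256   0.00768
  eq        0.09169   0.01705   0.01958   0.03167
  solve Keq expr → x = 0.00256; check Q = 4.2460e+05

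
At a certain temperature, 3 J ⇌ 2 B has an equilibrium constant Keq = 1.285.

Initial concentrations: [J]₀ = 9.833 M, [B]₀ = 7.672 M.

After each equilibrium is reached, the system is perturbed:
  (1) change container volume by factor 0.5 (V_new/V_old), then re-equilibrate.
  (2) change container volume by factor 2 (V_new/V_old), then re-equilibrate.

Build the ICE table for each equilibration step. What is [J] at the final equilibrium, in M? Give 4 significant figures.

Q₀ = 0.06191 vs Keq = 1.285 ⇒ Q<K, forward
Step 1:
                    J           B
  I             9.833       7.672
  C            -5.238       3.492
  E             4.595       11.16
  solve Keq expr → x = 1.746; check Q = 1.285
Then change container volume by factor 0.5 (V_new/V_old).
Step 2:
                    J           B
  I             9.189       22.33
  C            -1.657       1.105
  E             7.532       23.43
  solve Keq expr → x = 0.5524; check Q = 1.285
Then change container volume by factor 2 (V_new/V_old).
Step 3:
                    J           B
  I             3.766       11.72
  C            0.8286     -0.5524
  E             4.595       11.16
  solve Keq expr → x = -0.2762; check Q = 1.285

[J]_eq = 4.595 M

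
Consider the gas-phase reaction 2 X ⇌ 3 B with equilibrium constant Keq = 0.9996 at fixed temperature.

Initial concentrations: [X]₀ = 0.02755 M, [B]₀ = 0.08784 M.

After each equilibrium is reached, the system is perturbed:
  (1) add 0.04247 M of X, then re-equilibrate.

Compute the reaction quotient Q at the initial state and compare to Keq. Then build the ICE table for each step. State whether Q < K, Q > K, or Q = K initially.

Q₀ = 0.893; Q < K (proceeds forward)

Q₀ = 0.893 vs Keq = 0.9996 ⇒ Q<K, forward
Step 1:
                  X         B
  I         0.02755   0.08784
  C       -9.0499e-04  0.001357
  E         0.02665    0.0892
  solve Keq expr → x = 4.5250e-04; check Q = 0.9996
Then add 0.04247 M of X.
Step 2:
                  X         B
  I         0.06912    0.0892
  C        -0.02445   0.03667
  E         0.04467    0.1259
  solve Keq expr → x = 0.01222; check Q = 0.9996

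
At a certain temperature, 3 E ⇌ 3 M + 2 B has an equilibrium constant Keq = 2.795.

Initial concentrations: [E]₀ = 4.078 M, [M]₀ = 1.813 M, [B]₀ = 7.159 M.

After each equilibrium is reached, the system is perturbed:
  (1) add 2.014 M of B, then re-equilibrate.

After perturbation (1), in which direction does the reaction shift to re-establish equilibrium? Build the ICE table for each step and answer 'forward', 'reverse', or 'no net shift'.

Direction: reverse

Q₀ = 4.504 vs Keq = 2.795 ⇒ Q>K, reverse
Step 1:
                   E          M          B
  Initial      4.078      1.813      7.159
  Change        0.18      -0.18      -0.12
  Equil        4.258      1.633      7.039
  solve Keq expr → x = -0.05999; check Q = 2.795
Then add 2.014 M of B.
Step 2:
                   E          M          B
  Initial      4.258      1.633      9.053
  Change      0.1807    -0.1807    -0.1205
  Equil        4.439      1.452      8.933
  solve Keq expr → x = -0.06023; check Q = 2.795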